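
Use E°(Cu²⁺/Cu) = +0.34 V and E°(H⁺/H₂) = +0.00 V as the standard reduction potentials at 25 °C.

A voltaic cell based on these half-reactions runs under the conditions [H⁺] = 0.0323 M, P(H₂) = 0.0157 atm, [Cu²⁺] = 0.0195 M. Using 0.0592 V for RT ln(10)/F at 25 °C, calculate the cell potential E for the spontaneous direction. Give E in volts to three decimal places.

+0.324 V

Cu²⁺/Cu is the cathode (higher E°), H⁺/H₂ the anode: E°cell = +0.34 − (+0.00) = +0.34 V, n = 2.
Overall: Cu²⁺(aq) + H₂(g) → Cu(s) + 2 H⁺(aq)
Q = [H⁺]^2 / ([Cu²⁺]·P(H₂)); log Q = 0.532.
E = E° − (0.0592/n) log Q = +0.34 − (0.0592/2)(0.532) = +0.324 V.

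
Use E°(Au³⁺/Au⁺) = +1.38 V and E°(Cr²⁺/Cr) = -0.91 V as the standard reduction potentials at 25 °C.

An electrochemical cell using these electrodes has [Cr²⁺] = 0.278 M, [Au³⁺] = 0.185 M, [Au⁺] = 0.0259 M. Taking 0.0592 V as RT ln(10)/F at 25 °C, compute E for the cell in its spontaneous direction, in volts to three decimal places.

Au³⁺/Au⁺ is the cathode (higher E°), Cr²⁺/Cr the anode: E°cell = +1.38 − (-0.91) = +2.29 V, n = 2.
Overall: Au³⁺(aq) + Cr(s) → Au⁺(aq) + Cr²⁺(aq)
Q = [Au⁺]·[Cr²⁺] / ([Au³⁺]); log Q = -1.410.
E = E° − (0.0592/n) log Q = +2.29 − (0.0592/2)(-1.410) = +2.332 V.

+2.332 V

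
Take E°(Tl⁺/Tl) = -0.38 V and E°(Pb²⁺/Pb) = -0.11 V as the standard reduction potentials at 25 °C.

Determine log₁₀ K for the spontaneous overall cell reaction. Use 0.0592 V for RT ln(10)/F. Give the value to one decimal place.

Cathode: Pb²⁺/Pb; anode: Tl⁺/Tl. E°cell = +0.27 V, n = 2.
log K = nE°cell / 0.0592 = (2)(+0.27) / 0.0592 = 9.1.

9.1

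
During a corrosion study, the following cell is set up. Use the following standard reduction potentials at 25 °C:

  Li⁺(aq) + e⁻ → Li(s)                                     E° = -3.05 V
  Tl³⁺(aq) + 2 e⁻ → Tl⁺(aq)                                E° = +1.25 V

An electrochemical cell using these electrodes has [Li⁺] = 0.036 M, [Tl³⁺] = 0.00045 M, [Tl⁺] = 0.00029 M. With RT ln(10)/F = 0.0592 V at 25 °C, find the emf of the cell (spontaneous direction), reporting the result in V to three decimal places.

Tl³⁺/Tl⁺ is the cathode (higher E°), Li⁺/Li the anode: E°cell = +1.25 − (-3.05) = +4.30 V, n = 2.
Overall: Tl³⁺(aq) + 2 Li(s) → Tl⁺(aq) + 2 Li⁺(aq)
Q = [Tl⁺]·[Li⁺]^2 / ([Tl³⁺]); log Q = -3.078.
E = E° − (0.0592/n) log Q = +4.30 − (0.0592/2)(-3.078) = +4.391 V.

+4.391 V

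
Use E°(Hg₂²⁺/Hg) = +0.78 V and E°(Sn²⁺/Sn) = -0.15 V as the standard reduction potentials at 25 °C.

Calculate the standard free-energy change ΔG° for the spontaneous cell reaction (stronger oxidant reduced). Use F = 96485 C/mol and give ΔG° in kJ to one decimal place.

-179.5 kJ

Hg₂²⁺/Hg (E° = +0.78 V) is the cathode; Sn²⁺/Sn (E° = -0.15 V) is the anode, so E°cell = +0.93 V.
Balancing electrons gives n = 2 (lcm of 2 and 2).
ΔG° = −nFE° = −(2)(96485)(+0.93) = -179,462 J = -179.5 kJ.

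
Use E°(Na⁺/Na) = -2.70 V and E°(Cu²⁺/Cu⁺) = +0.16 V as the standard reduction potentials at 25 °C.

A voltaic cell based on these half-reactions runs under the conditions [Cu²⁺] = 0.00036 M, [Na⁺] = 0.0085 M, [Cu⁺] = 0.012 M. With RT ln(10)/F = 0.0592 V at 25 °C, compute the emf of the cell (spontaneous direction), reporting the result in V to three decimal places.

+2.892 V

Cu²⁺/Cu⁺ is the cathode (higher E°), Na⁺/Na the anode: E°cell = +0.16 − (-2.70) = +2.86 V, n = 1.
Overall: Cu²⁺(aq) + Na(s) → Cu⁺(aq) + Na⁺(aq)
Q = [Cu⁺]·[Na⁺] / ([Cu²⁺]); log Q = -0.548.
E = E° − (0.0592/n) log Q = +2.86 − (0.0592/1)(-0.548) = +2.892 V.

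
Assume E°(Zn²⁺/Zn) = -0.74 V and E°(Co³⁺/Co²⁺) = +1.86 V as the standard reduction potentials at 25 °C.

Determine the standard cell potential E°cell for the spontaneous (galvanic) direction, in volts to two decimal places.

+2.60 V

The Co³⁺/Co²⁺ couple has the higher reduction potential, so it is the cathode; Zn²⁺/Zn is oxidised at the anode.
E°cell = E°(cathode) − E°(anode) = (+1.86) − (-0.74) = +2.60 V.
Since E°cell > 0, the reaction is spontaneous under standard conditions.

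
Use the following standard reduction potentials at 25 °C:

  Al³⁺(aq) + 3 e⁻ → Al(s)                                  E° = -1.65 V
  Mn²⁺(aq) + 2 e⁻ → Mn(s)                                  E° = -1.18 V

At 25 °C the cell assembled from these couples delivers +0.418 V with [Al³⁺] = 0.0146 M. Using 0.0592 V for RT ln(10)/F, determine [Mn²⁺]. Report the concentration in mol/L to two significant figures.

Mn²⁺/Mn is the cathode, Al³⁺/Al the anode: E°cell = +0.47 V, n = 6.
Overall reaction: 3 Mn²⁺(aq) + 2 Al(s) → 3 Mn(s) + 2 Al³⁺(aq); Q = [Al³⁺]^2/[Mn²⁺]^3.
From E = E° − (0.0592/n) log Q: log Q = (E° − E)·n/0.0592 = (+0.47 − (+0.418))·6/0.0592 = 5.2703.
So 3·log[Mn²⁺] = 2·log(0.0146) − log Q = -3.6713 − (5.2703) = -8.9416; log[Mn²⁺] = -8.9416 / 3 = -2.9805; [Mn²⁺] = 10^(-2.9805) ≈ 0.0010 M.

0.0010 M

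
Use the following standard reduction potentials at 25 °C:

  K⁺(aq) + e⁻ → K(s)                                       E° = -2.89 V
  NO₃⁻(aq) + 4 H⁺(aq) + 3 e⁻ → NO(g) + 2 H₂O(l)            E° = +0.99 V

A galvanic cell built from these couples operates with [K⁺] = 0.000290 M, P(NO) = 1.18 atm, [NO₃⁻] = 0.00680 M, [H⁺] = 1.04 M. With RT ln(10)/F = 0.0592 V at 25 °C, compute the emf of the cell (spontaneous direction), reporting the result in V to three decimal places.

NO₃⁻/NO is the cathode (higher E°), K⁺/K the anode: E°cell = +0.99 − (-2.89) = +3.88 V, n = 3.
Overall: NO₃⁻(aq) + 4 H⁺(aq) + 3 K(s) → NO(g) + 2 H₂O(l) + 3 K⁺(aq)
Q = P(NO)·[K⁺]^3 / ([NO₃⁻]·[H⁺]^4); log Q = -8.442.
E = E° − (0.0592/n) log Q = +3.88 − (0.0592/3)(-8.442) = +4.047 V.

+4.047 V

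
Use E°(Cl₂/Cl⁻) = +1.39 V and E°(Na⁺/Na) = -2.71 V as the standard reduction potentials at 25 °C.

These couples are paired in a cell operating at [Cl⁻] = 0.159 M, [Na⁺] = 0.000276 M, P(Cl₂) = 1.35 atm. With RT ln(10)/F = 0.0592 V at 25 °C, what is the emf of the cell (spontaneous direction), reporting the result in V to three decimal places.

+4.362 V

Cl₂/Cl⁻ is the cathode (higher E°), Na⁺/Na the anode: E°cell = +1.39 − (-2.71) = +4.10 V, n = 2.
Overall: Cl₂(g) + 2 Na(s) → 2 Cl⁻(aq) + 2 Na⁺(aq)
Q = [Cl⁻]^2·[Na⁺]^2 / (P(Cl₂)); log Q = -8.846.
E = E° − (0.0592/n) log Q = +4.10 − (0.0592/2)(-8.846) = +4.362 V.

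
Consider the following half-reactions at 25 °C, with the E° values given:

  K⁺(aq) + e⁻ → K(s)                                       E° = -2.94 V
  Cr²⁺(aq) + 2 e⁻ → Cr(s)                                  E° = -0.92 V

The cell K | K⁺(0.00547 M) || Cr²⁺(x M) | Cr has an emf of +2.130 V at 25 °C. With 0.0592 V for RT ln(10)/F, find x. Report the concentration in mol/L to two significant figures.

Cr²⁺/Cr is the cathode, K⁺/K the anode: E°cell = +2.02 V, n = 2.
Overall reaction: Cr²⁺(aq) + 2 K(s) → Cr(s) + 2 K⁺(aq); Q = [K⁺]^2/[Cr²⁺]^1.
From E = E° − (0.0592/n) log Q: log Q = (E° − E)·n/0.0592 = (+2.02 − (+2.130))·2/0.0592 = -3.7162.
So 1·log[Cr²⁺] = 2·log(0.00547) − log Q = -4.5240 − (-3.7162) = -0.8078; [Cr²⁺] = 10^(-0.8078) ≈ 0.16 M.

0.16 M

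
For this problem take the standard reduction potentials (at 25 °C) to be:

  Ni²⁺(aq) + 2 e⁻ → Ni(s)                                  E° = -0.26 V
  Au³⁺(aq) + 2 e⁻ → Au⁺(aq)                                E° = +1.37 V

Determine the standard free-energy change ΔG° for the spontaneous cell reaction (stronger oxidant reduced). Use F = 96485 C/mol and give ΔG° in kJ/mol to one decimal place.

Au³⁺/Au⁺ (E° = +1.37 V) is the cathode; Ni²⁺/Ni (E° = -0.26 V) is the anode, so E°cell = +1.63 V.
Balancing electrons gives n = 2 (lcm of 2 and 2).
ΔG° = −nFE° = −(2)(96485)(+1.63) = -314,541 J = -314.5 kJ/mol.

-314.5 kJ/mol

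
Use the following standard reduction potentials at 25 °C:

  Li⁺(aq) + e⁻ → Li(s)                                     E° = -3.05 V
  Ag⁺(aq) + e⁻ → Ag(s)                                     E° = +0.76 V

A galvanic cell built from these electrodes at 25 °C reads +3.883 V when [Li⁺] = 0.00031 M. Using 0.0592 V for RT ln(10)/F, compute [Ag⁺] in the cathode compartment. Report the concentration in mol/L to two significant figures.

0.0053 M

Ag⁺/Ag is the cathode, Li⁺/Li the anode: E°cell = +3.81 V, n = 1.
Overall reaction: Ag⁺(aq) + Li(s) → Ag(s) + Li⁺(aq); Q = [Li⁺]^1/[Ag⁺]^1.
From E = E° − (0.0592/n) log Q: log Q = (E° − E)·n/0.0592 = (+3.81 − (+3.883))·1/0.0592 = -1.2331.
So 1·log[Ag⁺] = 1·log(0.00031) − log Q = -3.5086 − (-1.2331) = -2.2755; [Ag⁺] = 10^(-2.2755) ≈ 0.0053 M.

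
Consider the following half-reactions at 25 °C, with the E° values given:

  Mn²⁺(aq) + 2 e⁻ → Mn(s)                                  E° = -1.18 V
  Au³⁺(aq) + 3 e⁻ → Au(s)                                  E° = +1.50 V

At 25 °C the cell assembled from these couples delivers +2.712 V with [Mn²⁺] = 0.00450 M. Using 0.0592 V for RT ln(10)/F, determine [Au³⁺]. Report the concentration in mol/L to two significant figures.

0.013 M

Au³⁺/Au is the cathode, Mn²⁺/Mn the anode: E°cell = +2.68 V, n = 6.
Overall reaction: 2 Au³⁺(aq) + 3 Mn(s) → 2 Au(s) + 3 Mn²⁺(aq); Q = [Mn²⁺]^3/[Au³⁺]^2.
From E = E° − (0.0592/n) log Q: log Q = (E° − E)·n/0.0592 = (+2.68 − (+2.712))·6/0.0592 = -3.2432.
So 2·log[Au³⁺] = 3·log(0.0045) − log Q = -7.0404 − (-3.2432) = -3.7972; log[Au³⁺] = -3.7972 / 2 = -1.8986; [Au³⁺] = 10^(-1.8986) ≈ 0.013 M.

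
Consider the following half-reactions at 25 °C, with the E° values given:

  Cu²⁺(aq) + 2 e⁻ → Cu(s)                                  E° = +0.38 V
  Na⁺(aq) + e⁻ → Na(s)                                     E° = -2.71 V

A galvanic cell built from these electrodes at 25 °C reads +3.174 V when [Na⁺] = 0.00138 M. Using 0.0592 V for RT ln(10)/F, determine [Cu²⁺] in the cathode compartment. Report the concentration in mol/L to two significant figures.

Cu²⁺/Cu is the cathode, Na⁺/Na the anode: E°cell = +3.09 V, n = 2.
Overall reaction: Cu²⁺(aq) + 2 Na(s) → Cu(s) + 2 Na⁺(aq); Q = [Na⁺]^2/[Cu²⁺]^1.
From E = E° − (0.0592/n) log Q: log Q = (E° − E)·n/0.0592 = (+3.09 − (+3.174))·2/0.0592 = -2.8378.
So 1·log[Cu²⁺] = 2·log(0.00138) − log Q = -5.7202 − (-2.8378) = -2.8824; [Cu²⁺] = 10^(-2.8824) ≈ 0.0013 M.

0.0013 M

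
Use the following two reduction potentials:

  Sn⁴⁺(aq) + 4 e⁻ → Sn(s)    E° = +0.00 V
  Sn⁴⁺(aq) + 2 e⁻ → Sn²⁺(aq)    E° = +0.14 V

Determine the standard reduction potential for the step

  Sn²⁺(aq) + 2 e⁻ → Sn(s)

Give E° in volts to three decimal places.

-0.140 V

Sequential free energies add, so n₃E°₃ = n₁E°₁ + n₂E°₂.
With n₃ = 4, and the known step contributing 2×(+0.14) V, the unknown satisfies 2·E° = 4×(+0.00) − 2×(+0.14) = -0.280.
E° = -0.280 / 2 = -0.140 V.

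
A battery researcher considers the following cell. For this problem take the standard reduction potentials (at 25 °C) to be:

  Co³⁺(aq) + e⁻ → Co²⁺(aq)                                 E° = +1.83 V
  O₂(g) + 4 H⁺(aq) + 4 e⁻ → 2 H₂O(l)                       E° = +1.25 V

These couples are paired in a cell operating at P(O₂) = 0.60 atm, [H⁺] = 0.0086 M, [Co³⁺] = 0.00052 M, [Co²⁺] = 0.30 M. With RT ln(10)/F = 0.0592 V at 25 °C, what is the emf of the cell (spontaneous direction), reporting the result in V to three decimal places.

Co³⁺/Co²⁺ is the cathode (higher E°), O₂/H₂O the anode: E°cell = +1.83 − (+1.25) = +0.58 V, n = 4.
Overall: 4 Co³⁺(aq) + 2 H₂O(l) → 4 Co²⁺(aq) + O₂(g) + 4 H⁺(aq)
Q = [Co²⁺]^4·P(O₂)·[H⁺]^4 / ([Co³⁺]^4); log Q = 2.561.
E = E° − (0.0592/n) log Q = +0.58 − (0.0592/4)(2.561) = +0.542 V.

+0.542 V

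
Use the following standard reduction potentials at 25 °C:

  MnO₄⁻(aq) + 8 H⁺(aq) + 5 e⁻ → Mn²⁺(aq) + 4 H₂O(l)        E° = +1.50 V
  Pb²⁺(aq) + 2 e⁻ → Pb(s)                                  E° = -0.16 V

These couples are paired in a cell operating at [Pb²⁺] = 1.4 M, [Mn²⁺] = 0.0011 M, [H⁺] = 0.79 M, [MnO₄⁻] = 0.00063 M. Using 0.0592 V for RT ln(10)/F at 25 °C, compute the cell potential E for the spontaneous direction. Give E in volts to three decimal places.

MnO₄⁻/Mn²⁺ is the cathode (higher E°), Pb²⁺/Pb the anode: E°cell = +1.50 − (-0.16) = +1.66 V, n = 10.
Overall: 2 MnO₄⁻(aq) + 16 H⁺(aq) + 5 Pb(s) → 2 Mn²⁺(aq) + 8 H₂O(l) + 5 Pb²⁺(aq)
Q = [Mn²⁺]^2·[Pb²⁺]^5 / ([MnO₄⁻]^2·[H⁺]^16); log Q = 2.853.
E = E° − (0.0592/n) log Q = +1.66 − (0.0592/10)(2.853) = +1.643 V.

+1.643 V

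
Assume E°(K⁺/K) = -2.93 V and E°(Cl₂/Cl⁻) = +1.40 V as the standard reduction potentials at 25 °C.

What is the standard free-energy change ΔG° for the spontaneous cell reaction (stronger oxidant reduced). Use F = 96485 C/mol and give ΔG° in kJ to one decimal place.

Cl₂/Cl⁻ (E° = +1.40 V) is the cathode; K⁺/K (E° = -2.93 V) is the anode, so E°cell = +4.33 V.
Balancing electrons gives n = 2 (lcm of 2 and 1).
ΔG° = −nFE° = −(2)(96485)(+4.33) = -835,560 J = -835.6 kJ.

-835.6 kJ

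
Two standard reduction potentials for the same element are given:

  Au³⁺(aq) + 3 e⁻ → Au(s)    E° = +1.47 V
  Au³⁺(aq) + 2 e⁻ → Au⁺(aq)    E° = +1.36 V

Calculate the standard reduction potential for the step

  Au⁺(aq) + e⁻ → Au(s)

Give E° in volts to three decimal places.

+1.690 V

Sequential free energies add, so n₃E°₃ = n₁E°₁ + n₂E°₂.
With n₃ = 3, and the known step contributing 2×(+1.36) V, the unknown satisfies 1·E° = 3×(+1.47) − 2×(+1.36) = +1.690.
E° = +1.690 / 1 = +1.690 V.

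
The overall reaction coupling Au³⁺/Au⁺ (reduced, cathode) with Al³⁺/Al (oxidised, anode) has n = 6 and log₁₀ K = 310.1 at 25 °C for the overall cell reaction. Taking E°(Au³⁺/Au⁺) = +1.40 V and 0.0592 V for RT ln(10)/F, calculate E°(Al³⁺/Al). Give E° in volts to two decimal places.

-1.66 V

E°cell = (0.0592/n)·log K = (0.0592/6)(310.1) = +3.060 V.
Since Au³⁺/Au⁺ is the cathode and Al³⁺/Al the anode, E°cell = E°(Au³⁺/Au⁺) − E°(Al³⁺/Al).
So E°(Al³⁺/Al) = E°(Au³⁺/Au⁺) − E°cell = (+1.40) − (+3.060) = -1.66 V.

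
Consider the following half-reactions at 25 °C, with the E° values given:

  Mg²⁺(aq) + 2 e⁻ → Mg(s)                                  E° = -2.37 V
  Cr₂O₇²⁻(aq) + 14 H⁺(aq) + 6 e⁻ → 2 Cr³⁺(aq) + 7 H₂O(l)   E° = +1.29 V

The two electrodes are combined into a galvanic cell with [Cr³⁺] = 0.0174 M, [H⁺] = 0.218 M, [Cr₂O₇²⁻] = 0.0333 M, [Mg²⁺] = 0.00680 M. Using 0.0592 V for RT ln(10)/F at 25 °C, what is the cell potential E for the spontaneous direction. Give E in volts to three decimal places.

Cr₂O₇²⁻/Cr³⁺ is the cathode (higher E°), Mg²⁺/Mg the anode: E°cell = +1.29 − (-2.37) = +3.66 V, n = 6.
Overall: Cr₂O₇²⁻(aq) + 14 H⁺(aq) + 3 Mg(s) → 2 Cr³⁺(aq) + 7 H₂O(l) + 3 Mg²⁺(aq)
Q = [Cr³⁺]^2·[Mg²⁺]^3 / ([Cr₂O₇²⁻]·[H⁺]^14); log Q = 0.718.
E = E° − (0.0592/n) log Q = +3.66 − (0.0592/6)(0.718) = +3.653 V.

+3.653 V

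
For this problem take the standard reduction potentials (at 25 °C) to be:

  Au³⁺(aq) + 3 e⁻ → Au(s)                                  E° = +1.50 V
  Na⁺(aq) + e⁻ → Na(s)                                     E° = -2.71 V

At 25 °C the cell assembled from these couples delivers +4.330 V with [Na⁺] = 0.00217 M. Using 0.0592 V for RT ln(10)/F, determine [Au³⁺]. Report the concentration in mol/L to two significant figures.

0.012 M

Au³⁺/Au is the cathode, Na⁺/Na the anode: E°cell = +4.21 V, n = 3.
Overall reaction: Au³⁺(aq) + 3 Na(s) → Au(s) + 3 Na⁺(aq); Q = [Na⁺]^3/[Au³⁺]^1.
From E = E° − (0.0592/n) log Q: log Q = (E° − E)·n/0.0592 = (+4.21 − (+4.330))·3/0.0592 = -6.0811.
So 1·log[Au³⁺] = 3·log(0.00217) − log Q = -7.9906 − (-6.0811) = -1.9095; [Au³⁺] = 10^(-1.9095) ≈ 0.012 M.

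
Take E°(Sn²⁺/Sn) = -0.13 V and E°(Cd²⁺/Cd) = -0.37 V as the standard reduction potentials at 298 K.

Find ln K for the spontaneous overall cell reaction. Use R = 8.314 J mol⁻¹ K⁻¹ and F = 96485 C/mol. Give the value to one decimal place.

18.7

Cathode: Sn²⁺/Sn; anode: Cd²⁺/Cd. E°cell = (-0.13) − (-0.37) = +0.24 V, with n = 2.
ΔG° = −nFE° = −RT ln K, so ln K = nFE°/(RT) = (2)(96485)(+0.24) / ((8.314)(298)) = 18.693.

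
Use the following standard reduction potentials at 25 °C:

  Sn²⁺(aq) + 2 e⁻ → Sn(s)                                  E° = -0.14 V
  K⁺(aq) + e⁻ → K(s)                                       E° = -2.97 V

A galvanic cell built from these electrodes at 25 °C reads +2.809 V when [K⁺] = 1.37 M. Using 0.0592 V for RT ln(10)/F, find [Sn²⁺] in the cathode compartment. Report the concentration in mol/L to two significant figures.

Sn²⁺/Sn is the cathode, K⁺/K the anode: E°cell = +2.83 V, n = 2.
Overall reaction: Sn²⁺(aq) + 2 K(s) → Sn(s) + 2 K⁺(aq); Q = [K⁺]^2/[Sn²⁺]^1.
From E = E° − (0.0592/n) log Q: log Q = (E° − E)·n/0.0592 = (+2.83 − (+2.809))·2/0.0592 = 0.7095.
So 1·log[Sn²⁺] = 2·log(1.37) − log Q = 0.2734 − (0.7095) = -0.4361; [Sn²⁺] = 10^(-0.4361) ≈ 0.37 M.

0.37 M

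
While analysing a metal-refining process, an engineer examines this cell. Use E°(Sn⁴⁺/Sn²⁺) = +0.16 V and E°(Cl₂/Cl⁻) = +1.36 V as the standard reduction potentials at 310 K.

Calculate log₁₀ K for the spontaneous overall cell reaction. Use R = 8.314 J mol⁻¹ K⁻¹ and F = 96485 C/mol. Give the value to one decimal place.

Cathode: Cl₂/Cl⁻; anode: Sn⁴⁺/Sn²⁺. E°cell = (+1.36) − (+0.16) = +1.20 V, with n = 2.
ΔG° = −nFE° = −RT ln K, so ln K = nFE°/(RT) = (2)(96485)(+1.20) / ((8.314)(310)) = 89.846.
log₁₀ K = 89.846 / ln 10 = 39.0.

39.0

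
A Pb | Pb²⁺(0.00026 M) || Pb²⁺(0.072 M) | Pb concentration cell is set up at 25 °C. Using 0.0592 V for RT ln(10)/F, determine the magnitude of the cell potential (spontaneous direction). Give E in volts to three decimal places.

For a concentration cell E°cell = 0. The 0.072 M side is the cathode (reduction is favoured where [Pb²⁺] is higher).
With n = 2, E = −(0.0592/2) log([Pb²⁺]ₐₙ/[Pb²⁺]꜀ₐₜ) = −(0.0592/2) log(0.00026/0.072) = −(0.0592/2)(-2.442) = +0.072 V.

+0.072 V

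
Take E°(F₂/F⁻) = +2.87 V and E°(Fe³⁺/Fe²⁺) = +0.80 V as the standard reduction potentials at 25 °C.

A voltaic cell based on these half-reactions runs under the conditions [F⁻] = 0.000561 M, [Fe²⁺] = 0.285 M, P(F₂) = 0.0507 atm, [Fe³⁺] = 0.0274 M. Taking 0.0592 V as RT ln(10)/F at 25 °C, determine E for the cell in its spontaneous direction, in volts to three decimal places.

+2.284 V

F₂/F⁻ is the cathode (higher E°), Fe³⁺/Fe²⁺ the anode: E°cell = +2.87 − (+0.80) = +2.07 V, n = 2.
Overall: F₂(g) + 2 Fe²⁺(aq) → 2 F⁻(aq) + 2 Fe³⁺(aq)
Q = [F⁻]^2·[Fe³⁺]^2 / (P(F₂)·[Fe²⁺]^2); log Q = -7.241.
E = E° − (0.0592/n) log Q = +2.07 − (0.0592/2)(-7.241) = +2.284 V.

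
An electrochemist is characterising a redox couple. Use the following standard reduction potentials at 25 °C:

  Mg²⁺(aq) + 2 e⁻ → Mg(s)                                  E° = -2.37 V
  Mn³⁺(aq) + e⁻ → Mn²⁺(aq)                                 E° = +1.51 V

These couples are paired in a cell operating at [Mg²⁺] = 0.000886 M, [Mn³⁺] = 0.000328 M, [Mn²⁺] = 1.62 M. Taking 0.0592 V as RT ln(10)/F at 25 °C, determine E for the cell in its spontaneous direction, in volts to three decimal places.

+3.752 V

Mn³⁺/Mn²⁺ is the cathode (higher E°), Mg²⁺/Mg the anode: E°cell = +1.51 − (-2.37) = +3.88 V, n = 2.
Overall: 2 Mn³⁺(aq) + Mg(s) → 2 Mn²⁺(aq) + Mg²⁺(aq)
Q = [Mn²⁺]^2·[Mg²⁺] / ([Mn³⁺]^2); log Q = 4.335.
E = E° − (0.0592/n) log Q = +3.88 − (0.0592/2)(4.335) = +3.752 V.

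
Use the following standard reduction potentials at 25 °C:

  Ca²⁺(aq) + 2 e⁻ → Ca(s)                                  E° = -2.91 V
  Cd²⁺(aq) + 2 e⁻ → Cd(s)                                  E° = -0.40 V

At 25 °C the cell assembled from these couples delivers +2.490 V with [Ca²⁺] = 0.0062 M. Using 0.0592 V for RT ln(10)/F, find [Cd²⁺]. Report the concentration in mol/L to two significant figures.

0.0013 M

Cd²⁺/Cd is the cathode, Ca²⁺/Ca the anode: E°cell = +2.51 V, n = 2.
Overall reaction: Cd²⁺(aq) + Ca(s) → Cd(s) + Ca²⁺(aq); Q = [Ca²⁺]^1/[Cd²⁺]^1.
From E = E° − (0.0592/n) log Q: log Q = (E° − E)·n/0.0592 = (+2.51 − (+2.490))·2/0.0592 = 0.6757.
So 1·log[Cd²⁺] = 1·log(0.0062) − log Q = -2.2076 − (0.6757) = -2.8833; [Cd²⁺] = 10^(-2.8833) ≈ 0.0013 M.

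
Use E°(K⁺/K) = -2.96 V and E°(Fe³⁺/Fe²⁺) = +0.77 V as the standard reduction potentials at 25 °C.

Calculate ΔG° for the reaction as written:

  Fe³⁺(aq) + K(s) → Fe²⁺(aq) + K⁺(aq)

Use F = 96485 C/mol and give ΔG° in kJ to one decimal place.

-359.9 kJ

As written, Fe³⁺/Fe²⁺ is reduced (cathode) and K⁺/K is oxidised (anode), so E°cell = (+0.77) − (-2.96) = +3.73 V.
Balancing electrons gives n = 1.
ΔG° = −nFE° = −(1)(96485)(+3.73) = -359,889 J = -359.9 kJ.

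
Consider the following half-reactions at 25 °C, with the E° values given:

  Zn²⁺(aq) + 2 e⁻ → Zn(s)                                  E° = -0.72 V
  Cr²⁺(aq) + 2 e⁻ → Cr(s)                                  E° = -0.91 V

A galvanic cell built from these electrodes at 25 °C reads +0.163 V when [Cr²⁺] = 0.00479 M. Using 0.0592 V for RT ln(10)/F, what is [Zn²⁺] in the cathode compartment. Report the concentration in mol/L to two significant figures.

Zn²⁺/Zn is the cathode, Cr²⁺/Cr the anode: E°cell = +0.19 V, n = 2.
Overall reaction: Zn²⁺(aq) + Cr(s) → Zn(s) + Cr²⁺(aq); Q = [Cr²⁺]^1/[Zn²⁺]^1.
From E = E° − (0.0592/n) log Q: log Q = (E° − E)·n/0.0592 = (+0.19 − (+0.163))·2/0.0592 = 0.9122.
So 1·log[Zn²⁺] = 1·log(0.00479) − log Q = -2.3197 − (0.9122) = -3.2319; [Zn²⁺] = 10^(-3.2319) ≈ 0.00059 M.

0.00059 M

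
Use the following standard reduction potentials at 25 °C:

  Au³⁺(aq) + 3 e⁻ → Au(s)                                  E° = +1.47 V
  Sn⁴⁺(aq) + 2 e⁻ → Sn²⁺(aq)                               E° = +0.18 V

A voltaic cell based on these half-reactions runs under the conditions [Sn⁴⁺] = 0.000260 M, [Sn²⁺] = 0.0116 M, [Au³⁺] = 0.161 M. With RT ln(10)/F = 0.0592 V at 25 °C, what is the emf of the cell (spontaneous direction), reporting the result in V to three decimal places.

+1.323 V

Au³⁺/Au is the cathode (higher E°), Sn⁴⁺/Sn²⁺ the anode: E°cell = +1.47 − (+0.18) = +1.29 V, n = 6.
Overall: 2 Au³⁺(aq) + 3 Sn²⁺(aq) → 2 Au(s) + 3 Sn⁴⁺(aq)
Q = [Sn⁴⁺]^3 / ([Au³⁺]^2·[Sn²⁺]^3); log Q = -3.362.
E = E° − (0.0592/n) log Q = +1.29 − (0.0592/6)(-3.362) = +1.323 V.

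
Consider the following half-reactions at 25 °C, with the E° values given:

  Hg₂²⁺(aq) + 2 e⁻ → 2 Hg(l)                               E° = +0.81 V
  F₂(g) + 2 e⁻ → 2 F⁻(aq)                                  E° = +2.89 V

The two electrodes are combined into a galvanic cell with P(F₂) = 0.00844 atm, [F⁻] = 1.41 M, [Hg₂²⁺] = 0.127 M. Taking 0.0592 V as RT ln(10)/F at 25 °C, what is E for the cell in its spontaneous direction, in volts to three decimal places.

F₂/F⁻ is the cathode (higher E°), Hg₂²⁺/Hg the anode: E°cell = +2.89 − (+0.81) = +2.08 V, n = 2.
Overall: F₂(g) + 2 Hg(l) → 2 F⁻(aq) + Hg₂²⁺(aq)
Q = [F⁻]^2·[Hg₂²⁺] / (P(F₂)); log Q = 1.476.
E = E° − (0.0592/n) log Q = +2.08 − (0.0592/2)(1.476) = +2.036 V.

+2.036 V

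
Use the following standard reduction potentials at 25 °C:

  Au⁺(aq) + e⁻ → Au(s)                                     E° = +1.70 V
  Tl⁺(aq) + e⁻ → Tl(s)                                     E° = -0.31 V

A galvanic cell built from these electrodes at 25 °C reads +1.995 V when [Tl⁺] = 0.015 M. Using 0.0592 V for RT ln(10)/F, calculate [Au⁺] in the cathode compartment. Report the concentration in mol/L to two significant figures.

0.0084 M

Au⁺/Au is the cathode, Tl⁺/Tl the anode: E°cell = +2.01 V, n = 1.
Overall reaction: Au⁺(aq) + Tl(s) → Au(s) + Tl⁺(aq); Q = [Tl⁺]^1/[Au⁺]^1.
From E = E° − (0.0592/n) log Q: log Q = (E° − E)·n/0.0592 = (+2.01 − (+1.995))·1/0.0592 = 0.2534.
So 1·log[Au⁺] = 1·log(0.015) − log Q = -1.8239 − (0.2534) = -2.0773; [Au⁺] = 10^(-2.0773) ≈ 0.0084 M.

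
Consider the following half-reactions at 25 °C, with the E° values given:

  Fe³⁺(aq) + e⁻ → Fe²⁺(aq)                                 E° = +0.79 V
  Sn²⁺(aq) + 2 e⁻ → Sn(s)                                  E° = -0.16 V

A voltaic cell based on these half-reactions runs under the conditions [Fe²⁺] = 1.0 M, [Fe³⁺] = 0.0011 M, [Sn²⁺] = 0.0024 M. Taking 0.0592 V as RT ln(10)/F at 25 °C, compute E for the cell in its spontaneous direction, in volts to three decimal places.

+0.852 V

Fe³⁺/Fe²⁺ is the cathode (higher E°), Sn²⁺/Sn the anode: E°cell = +0.79 − (-0.16) = +0.95 V, n = 2.
Overall: 2 Fe³⁺(aq) + Sn(s) → 2 Fe²⁺(aq) + Sn²⁺(aq)
Q = [Fe²⁺]^2·[Sn²⁺] / ([Fe³⁺]^2); log Q = 3.297.
E = E° − (0.0592/n) log Q = +0.95 − (0.0592/2)(3.297) = +0.852 V.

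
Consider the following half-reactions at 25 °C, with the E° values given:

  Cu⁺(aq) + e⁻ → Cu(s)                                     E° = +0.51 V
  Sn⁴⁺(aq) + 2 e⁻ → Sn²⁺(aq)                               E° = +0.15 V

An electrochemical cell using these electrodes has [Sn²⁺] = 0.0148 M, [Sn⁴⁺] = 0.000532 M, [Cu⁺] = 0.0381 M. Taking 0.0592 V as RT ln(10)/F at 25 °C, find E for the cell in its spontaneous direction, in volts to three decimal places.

Cu⁺/Cu is the cathode (higher E°), Sn⁴⁺/Sn²⁺ the anode: E°cell = +0.51 − (+0.15) = +0.36 V, n = 2.
Overall: 2 Cu⁺(aq) + Sn²⁺(aq) → 2 Cu(s) + Sn⁴⁺(aq)
Q = [Sn⁴⁺] / ([Cu⁺]^2·[Sn²⁺]); log Q = 1.394.
E = E° − (0.0592/n) log Q = +0.36 − (0.0592/2)(1.394) = +0.319 V.

+0.319 V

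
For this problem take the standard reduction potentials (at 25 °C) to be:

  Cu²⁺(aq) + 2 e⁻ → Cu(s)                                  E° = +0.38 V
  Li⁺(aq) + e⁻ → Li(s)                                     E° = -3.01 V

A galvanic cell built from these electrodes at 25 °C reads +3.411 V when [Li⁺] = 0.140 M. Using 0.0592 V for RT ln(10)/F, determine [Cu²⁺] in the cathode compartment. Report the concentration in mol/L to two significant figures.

0.10 M

Cu²⁺/Cu is the cathode, Li⁺/Li the anode: E°cell = +3.39 V, n = 2.
Overall reaction: Cu²⁺(aq) + 2 Li(s) → Cu(s) + 2 Li⁺(aq); Q = [Li⁺]^2/[Cu²⁺]^1.
From E = E° − (0.0592/n) log Q: log Q = (E° − E)·n/0.0592 = (+3.39 − (+3.411))·2/0.0592 = -0.7095.
So 1·log[Cu²⁺] = 2·log(0.14) − log Q = -1.7077 − (-0.7095) = -0.9982; [Cu²⁺] = 10^(-0.9982) ≈ 0.10 M.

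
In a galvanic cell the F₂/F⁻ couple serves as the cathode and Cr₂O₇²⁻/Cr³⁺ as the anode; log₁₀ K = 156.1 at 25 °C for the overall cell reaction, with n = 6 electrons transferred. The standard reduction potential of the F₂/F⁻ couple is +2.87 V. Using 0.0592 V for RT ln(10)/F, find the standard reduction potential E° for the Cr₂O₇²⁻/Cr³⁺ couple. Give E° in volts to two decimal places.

+1.33 V

E°cell = (0.0592/n)·log K = (0.0592/6)(156.1) = +1.540 V.
Since F₂/F⁻ is the cathode and Cr₂O₇²⁻/Cr³⁺ the anode, E°cell = E°(F₂/F⁻) − E°(Cr₂O₇²⁻/Cr³⁺).
So E°(Cr₂O₇²⁻/Cr³⁺) = E°(F₂/F⁻) − E°cell = (+2.87) − (+1.540) = +1.33 V.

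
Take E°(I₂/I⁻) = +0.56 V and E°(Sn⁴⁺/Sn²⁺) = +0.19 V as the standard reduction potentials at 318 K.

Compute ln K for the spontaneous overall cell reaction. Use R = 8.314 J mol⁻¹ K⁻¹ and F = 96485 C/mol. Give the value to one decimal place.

Cathode: I₂/I⁻; anode: Sn⁴⁺/Sn²⁺. E°cell = (+0.56) − (+0.19) = +0.37 V, with n = 2.
ΔG° = −nFE° = −RT ln K, so ln K = nFE°/(RT) = (2)(96485)(+0.37) / ((8.314)(318)) = 27.006.

27.0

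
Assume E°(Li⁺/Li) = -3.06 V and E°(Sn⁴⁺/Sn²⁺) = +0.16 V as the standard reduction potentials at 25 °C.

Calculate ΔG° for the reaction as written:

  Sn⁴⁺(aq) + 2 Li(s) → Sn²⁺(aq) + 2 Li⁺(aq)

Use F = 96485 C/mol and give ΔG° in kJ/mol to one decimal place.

As written, Sn⁴⁺/Sn²⁺ is reduced (cathode) and Li⁺/Li is oxidised (anode), so E°cell = (+0.16) − (-3.06) = +3.22 V.
Balancing electrons gives n = 2.
ΔG° = −nFE° = −(2)(96485)(+3.22) = -621,363 J = -621.4 kJ/mol.

-621.4 kJ/mol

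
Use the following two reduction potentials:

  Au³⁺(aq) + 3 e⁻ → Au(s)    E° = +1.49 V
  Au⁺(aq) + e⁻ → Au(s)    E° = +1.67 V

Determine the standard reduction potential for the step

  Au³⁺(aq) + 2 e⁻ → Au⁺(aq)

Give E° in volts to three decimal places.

+1.400 V

Sequential free energies add, so n₃E°₃ = n₁E°₁ + n₂E°₂.
With n₃ = 3, and the known step contributing 1×(+1.67) V, the unknown satisfies 2·E° = 3×(+1.49) − 1×(+1.67) = +2.800.
E° = +2.800 / 2 = +1.400 V.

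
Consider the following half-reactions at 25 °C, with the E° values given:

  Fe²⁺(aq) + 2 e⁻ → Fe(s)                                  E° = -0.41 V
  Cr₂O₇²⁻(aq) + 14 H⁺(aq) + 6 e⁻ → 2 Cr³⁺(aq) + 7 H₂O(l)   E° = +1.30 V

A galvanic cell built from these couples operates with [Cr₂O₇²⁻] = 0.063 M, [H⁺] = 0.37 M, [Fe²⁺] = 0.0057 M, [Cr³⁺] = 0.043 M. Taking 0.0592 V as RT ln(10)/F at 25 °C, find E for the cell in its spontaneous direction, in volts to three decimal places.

+1.732 V

Cr₂O₇²⁻/Cr³⁺ is the cathode (higher E°), Fe²⁺/Fe the anode: E°cell = +1.30 − (-0.41) = +1.71 V, n = 6.
Overall: Cr₂O₇²⁻(aq) + 14 H⁺(aq) + 3 Fe(s) → 2 Cr³⁺(aq) + 7 H₂O(l) + 3 Fe²⁺(aq)
Q = [Cr³⁺]^2·[Fe²⁺]^3 / ([Cr₂O₇²⁻]·[H⁺]^14); log Q = -2.220.
E = E° − (0.0592/n) log Q = +1.71 − (0.0592/6)(-2.220) = +1.732 V.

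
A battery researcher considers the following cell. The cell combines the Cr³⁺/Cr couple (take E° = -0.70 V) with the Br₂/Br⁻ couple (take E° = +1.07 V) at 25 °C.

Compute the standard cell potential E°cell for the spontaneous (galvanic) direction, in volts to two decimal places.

+1.77 V

The Br₂/Br⁻ couple has the higher reduction potential, so it is the cathode; Cr³⁺/Cr is oxidised at the anode.
E°cell = E°(cathode) − E°(anode) = (+1.07) − (-0.70) = +1.77 V.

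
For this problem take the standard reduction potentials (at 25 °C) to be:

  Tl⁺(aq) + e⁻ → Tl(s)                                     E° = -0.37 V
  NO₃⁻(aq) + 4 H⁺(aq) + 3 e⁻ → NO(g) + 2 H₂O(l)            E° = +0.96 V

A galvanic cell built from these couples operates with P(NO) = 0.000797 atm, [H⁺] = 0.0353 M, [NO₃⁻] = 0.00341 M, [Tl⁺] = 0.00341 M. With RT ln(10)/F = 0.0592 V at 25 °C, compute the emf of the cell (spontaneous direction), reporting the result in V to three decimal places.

NO₃⁻/NO is the cathode (higher E°), Tl⁺/Tl the anode: E°cell = +0.96 − (-0.37) = +1.33 V, n = 3.
Overall: NO₃⁻(aq) + 4 H⁺(aq) + 3 Tl(s) → NO(g) + 2 H₂O(l) + 3 Tl⁺(aq)
Q = P(NO)·[Tl⁺]^3 / ([NO₃⁻]·[H⁺]^4); log Q = -2.224.
E = E° − (0.0592/n) log Q = +1.33 − (0.0592/3)(-2.224) = +1.374 V.

+1.374 V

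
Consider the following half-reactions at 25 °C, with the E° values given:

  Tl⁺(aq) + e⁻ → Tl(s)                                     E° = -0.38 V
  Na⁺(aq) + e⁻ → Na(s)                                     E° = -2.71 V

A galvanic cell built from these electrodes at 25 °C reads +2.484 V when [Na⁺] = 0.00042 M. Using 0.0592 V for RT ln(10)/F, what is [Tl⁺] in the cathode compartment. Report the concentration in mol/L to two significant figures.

Tl⁺/Tl is the cathode, Na⁺/Na the anode: E°cell = +2.33 V, n = 1.
Overall reaction: Tl⁺(aq) + Na(s) → Tl(s) + Na⁺(aq); Q = [Na⁺]^1/[Tl⁺]^1.
From E = E° − (0.0592/n) log Q: log Q = (E° − E)·n/0.0592 = (+2.33 − (+2.484))·1/0.0592 = -2.6014.
So 1·log[Tl⁺] = 1·log(0.00042) − log Q = -3.3768 − (-2.6014) = -0.7754; [Tl⁺] = 10^(-0.7754) ≈ 0.17 M.

0.17 M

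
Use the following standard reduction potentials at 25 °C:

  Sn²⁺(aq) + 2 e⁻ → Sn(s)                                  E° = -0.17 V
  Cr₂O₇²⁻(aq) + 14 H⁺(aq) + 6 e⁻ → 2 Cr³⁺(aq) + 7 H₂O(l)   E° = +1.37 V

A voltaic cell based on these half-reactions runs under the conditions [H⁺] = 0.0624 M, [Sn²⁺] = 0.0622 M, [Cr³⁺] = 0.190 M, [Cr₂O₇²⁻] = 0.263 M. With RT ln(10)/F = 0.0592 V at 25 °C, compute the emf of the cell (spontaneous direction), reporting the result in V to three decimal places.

Cr₂O₇²⁻/Cr³⁺ is the cathode (higher E°), Sn²⁺/Sn the anode: E°cell = +1.37 − (-0.17) = +1.54 V, n = 6.
Overall: Cr₂O₇²⁻(aq) + 14 H⁺(aq) + 3 Sn(s) → 2 Cr³⁺(aq) + 7 H₂O(l) + 3 Sn²⁺(aq)
Q = [Cr³⁺]^2·[Sn²⁺]^3 / ([Cr₂O₇²⁻]·[H⁺]^14); log Q = 12.386.
E = E° − (0.0592/n) log Q = +1.54 − (0.0592/6)(12.386) = +1.418 V.

+1.418 V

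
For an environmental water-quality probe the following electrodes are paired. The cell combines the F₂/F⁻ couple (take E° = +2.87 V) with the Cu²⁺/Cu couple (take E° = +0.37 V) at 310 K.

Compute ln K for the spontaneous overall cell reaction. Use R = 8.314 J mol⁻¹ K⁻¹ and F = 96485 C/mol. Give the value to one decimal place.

187.2

Cathode: F₂/F⁻; anode: Cu²⁺/Cu. E°cell = (+2.87) − (+0.37) = +2.50 V, with n = 2.
ΔG° = −nFE° = −RT ln K, so ln K = nFE°/(RT) = (2)(96485)(+2.50) / ((8.314)(310)) = 187.179.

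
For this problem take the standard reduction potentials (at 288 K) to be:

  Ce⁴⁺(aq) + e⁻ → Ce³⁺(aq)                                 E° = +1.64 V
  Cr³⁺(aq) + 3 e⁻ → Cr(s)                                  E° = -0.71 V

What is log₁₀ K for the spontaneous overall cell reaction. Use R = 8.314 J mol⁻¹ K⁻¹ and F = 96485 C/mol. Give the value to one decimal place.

Cathode: Ce⁴⁺/Ce³⁺; anode: Cr³⁺/Cr. E°cell = (+1.64) − (-0.71) = +2.35 V, with n = 3.
ΔG° = −nFE° = −RT ln K, so ln K = nFE°/(RT) = (3)(96485)(+2.35) / ((8.314)(288)) = 284.084.
log₁₀ K = 284.084 / ln 10 = 123.4.

123.4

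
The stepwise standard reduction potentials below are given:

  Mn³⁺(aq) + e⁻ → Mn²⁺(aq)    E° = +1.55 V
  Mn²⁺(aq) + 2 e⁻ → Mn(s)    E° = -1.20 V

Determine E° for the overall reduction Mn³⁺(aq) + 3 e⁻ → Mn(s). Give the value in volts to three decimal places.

-0.283 V

Standard free energies of sequential steps add: ΔG°₃ = ΔG°₁ + ΔG°₂, so n₃E°₃ = n₁E°₁ + n₂E°₂.
E°₃ = (1×+1.55 + 2×-1.20) / 3 = (-0.850) / 3 = -0.283 V.
E° values themselves are not directly additive — weighting by electron count is essential.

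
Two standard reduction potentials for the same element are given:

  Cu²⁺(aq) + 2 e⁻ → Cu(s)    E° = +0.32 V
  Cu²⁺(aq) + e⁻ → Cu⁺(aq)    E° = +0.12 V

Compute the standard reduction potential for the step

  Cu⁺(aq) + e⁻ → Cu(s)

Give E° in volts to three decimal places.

+0.520 V

Sequential free energies add, so n₃E°₃ = n₁E°₁ + n₂E°₂.
With n₃ = 2, and the known step contributing 1×(+0.12) V, the unknown satisfies 1·E° = 2×(+0.32) − 1×(+0.12) = +0.520.
E° = +0.520 / 1 = +0.520 V.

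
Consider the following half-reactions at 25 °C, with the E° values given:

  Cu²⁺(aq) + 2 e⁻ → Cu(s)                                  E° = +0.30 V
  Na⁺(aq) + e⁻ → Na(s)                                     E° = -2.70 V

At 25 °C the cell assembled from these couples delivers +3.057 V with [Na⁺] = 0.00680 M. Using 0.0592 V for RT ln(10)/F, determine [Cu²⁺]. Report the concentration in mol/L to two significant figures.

0.0039 M

Cu²⁺/Cu is the cathode, Na⁺/Na the anode: E°cell = +3.00 V, n = 2.
Overall reaction: Cu²⁺(aq) + 2 Na(s) → Cu(s) + 2 Na⁺(aq); Q = [Na⁺]^2/[Cu²⁺]^1.
From E = E° − (0.0592/n) log Q: log Q = (E° − E)·n/0.0592 = (+3.00 − (+3.057))·2/0.0592 = -1.9257.
So 1·log[Cu²⁺] = 2·log(0.0068) − log Q = -4.3350 − (-1.9257) = -2.4093; [Cu²⁺] = 10^(-2.4093) ≈ 0.0039 M.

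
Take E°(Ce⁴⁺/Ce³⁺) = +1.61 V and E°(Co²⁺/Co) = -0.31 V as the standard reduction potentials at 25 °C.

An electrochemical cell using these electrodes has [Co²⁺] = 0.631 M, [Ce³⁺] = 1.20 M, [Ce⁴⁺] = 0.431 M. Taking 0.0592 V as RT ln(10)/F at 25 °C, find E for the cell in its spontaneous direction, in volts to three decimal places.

Ce⁴⁺/Ce³⁺ is the cathode (higher E°), Co²⁺/Co the anode: E°cell = +1.61 − (-0.31) = +1.92 V, n = 2.
Overall: 2 Ce⁴⁺(aq) + Co(s) → 2 Ce³⁺(aq) + Co²⁺(aq)
Q = [Ce³⁺]^2·[Co²⁺] / ([Ce⁴⁺]^2); log Q = 0.689.
E = E° − (0.0592/n) log Q = +1.92 − (0.0592/2)(0.689) = +1.900 V.

+1.900 V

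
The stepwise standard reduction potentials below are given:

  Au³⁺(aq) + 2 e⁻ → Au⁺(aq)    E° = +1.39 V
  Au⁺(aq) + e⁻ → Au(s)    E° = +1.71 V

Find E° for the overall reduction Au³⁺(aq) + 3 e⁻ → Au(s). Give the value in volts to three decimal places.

+1.497 V

Adding the free-energy changes (−nFE°) of the two steps gives −n₃FE°₃ = −n₁FE°₁ − n₂FE°₂.
E°₃ = (2×+1.39 + 1×+1.71) / 3 = (+4.490) / 3 = +1.497 V.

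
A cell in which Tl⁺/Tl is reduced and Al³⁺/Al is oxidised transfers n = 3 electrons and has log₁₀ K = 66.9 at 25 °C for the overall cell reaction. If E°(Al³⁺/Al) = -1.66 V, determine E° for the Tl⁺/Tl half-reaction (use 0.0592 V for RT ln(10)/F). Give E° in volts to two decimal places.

-0.34 V

E°cell = (0.0592/n)·log K = (0.0592/3)(66.9) = +1.320 V.
Since Tl⁺/Tl is the cathode and Al³⁺/Al the anode, E°cell = E°(Tl⁺/Tl) − E°(Al³⁺/Al).
So E°(Tl⁺/Tl) = E°cell + E°(Al³⁺/Al) = +1.320 + (-1.66) = -0.34 V.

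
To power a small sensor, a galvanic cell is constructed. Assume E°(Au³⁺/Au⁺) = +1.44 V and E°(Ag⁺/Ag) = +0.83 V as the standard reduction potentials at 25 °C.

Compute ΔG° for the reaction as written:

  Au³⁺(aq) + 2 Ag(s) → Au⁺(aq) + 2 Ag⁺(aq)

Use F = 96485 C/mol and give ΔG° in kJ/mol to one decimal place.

As written, Au³⁺/Au⁺ is reduced (cathode) and Ag⁺/Ag is oxidised (anode), so E°cell = (+1.44) − (+0.83) = +0.61 V.
Balancing electrons gives n = 2.
ΔG° = −nFE° = −(2)(96485)(+0.61) = -117,712 J = -117.7 kJ/mol.

-117.7 kJ/mol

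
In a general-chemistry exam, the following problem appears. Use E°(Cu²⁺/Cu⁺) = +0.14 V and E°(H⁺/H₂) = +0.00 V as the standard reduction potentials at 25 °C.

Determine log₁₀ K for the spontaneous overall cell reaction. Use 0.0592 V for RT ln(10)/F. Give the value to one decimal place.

4.7

Cathode: Cu²⁺/Cu⁺; anode: H⁺/H₂. E°cell = +0.14 V, n = 2.
log K = nE°cell / 0.0592 = (2)(+0.14) / 0.0592 = 4.7.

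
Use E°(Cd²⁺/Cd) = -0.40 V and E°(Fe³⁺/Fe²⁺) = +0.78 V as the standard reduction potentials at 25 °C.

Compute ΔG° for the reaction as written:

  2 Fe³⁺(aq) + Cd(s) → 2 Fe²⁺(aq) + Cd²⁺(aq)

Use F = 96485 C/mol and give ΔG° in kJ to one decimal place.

As written, Fe³⁺/Fe²⁺ is reduced (cathode) and Cd²⁺/Cd is oxidised (anode), so E°cell = (+0.78) − (-0.40) = +1.18 V.
Balancing electrons gives n = 2.
ΔG° = −nFE° = −(2)(96485)(+1.18) = -227,705 J = -227.7 kJ.

-227.7 kJ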